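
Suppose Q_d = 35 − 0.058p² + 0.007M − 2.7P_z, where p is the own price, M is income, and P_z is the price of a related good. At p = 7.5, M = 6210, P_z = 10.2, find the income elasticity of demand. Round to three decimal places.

0.912

At the given point, Q_d = 35 − 0.058(7.5)² + 0.007(6210) − 2.7(10.2) = 35 − 3.2625 + 43.47 − 27.54 = 47.6675.
∂Q_d/∂M = +0.007, so E_I = 0.007·(6210/47.6675) ≈ 0.912.
E_I ∈ (0,1): normal good (necessity).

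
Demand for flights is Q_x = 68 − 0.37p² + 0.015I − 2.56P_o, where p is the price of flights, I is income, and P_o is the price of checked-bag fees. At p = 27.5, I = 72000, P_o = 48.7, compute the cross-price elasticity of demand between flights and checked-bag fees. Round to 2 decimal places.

At the given point, Q_x = 68 − 0.37(27.5)² + 0.015(72000) − 2.56(48.7) = 68 − 279.8125 + 1080 − 124.672 = 743.5155.
∂Q_x/∂P_o = −2.56, so E_xy = -2.56·(48.7/743.5155) ≈ -0.17.
E_xy < 0: the goods are complements.

-0.17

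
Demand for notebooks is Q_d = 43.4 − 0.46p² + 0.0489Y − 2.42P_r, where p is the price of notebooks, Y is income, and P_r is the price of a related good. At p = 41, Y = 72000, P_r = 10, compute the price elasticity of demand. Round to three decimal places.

-0.559

At the given point, Q_d = 43.4 − 0.46(41)² + 0.0489(72000) − 2.42(10) = 43.4 − 773.26 + 3520.8 − 24.2 = 2766.74.
∂Q_d/∂p = −2·0.46·p = -37.72, so E_p = -37.72·(41/2766.74) ≈ -0.559.
|E_p| < 1: demand is inelastic.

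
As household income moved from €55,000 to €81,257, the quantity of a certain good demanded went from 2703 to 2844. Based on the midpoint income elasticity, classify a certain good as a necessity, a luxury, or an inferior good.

%ΔQ = (2844 − 2703)/[(2703+2844)/2] = 141/2773.5 ≈ 0.0508.
%ΔI = (81,257 − 55,000)/[(55,000+81,257)/2] = 26257/68128.5 ≈ 0.3854.
E_I = %ΔQ/%ΔI ≈ 0.132.
E_I ∈ (0,1): normal good (necessity).

necessity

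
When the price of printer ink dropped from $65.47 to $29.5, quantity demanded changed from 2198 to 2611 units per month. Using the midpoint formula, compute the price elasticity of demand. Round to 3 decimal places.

%ΔQ = (2611 − 2198)/[(2198 + 2611)/2] = 413/2404.5 ≈ 0.1718.
%Δp = (29.5 − 65.47)/[(65.47 + 29.5)/2] = -35.97/47.485 ≈ -0.7575.
Arc elasticity E = %ΔQ/%Δp ≈ 0.1718/-0.7575 ≈ -0.227.
|E| < 1: demand is inelastic over this range.

-0.227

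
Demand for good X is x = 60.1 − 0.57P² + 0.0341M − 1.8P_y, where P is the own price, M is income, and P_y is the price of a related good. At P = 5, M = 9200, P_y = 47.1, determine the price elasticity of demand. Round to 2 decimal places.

Evaluating quantity at (P, M, P_y) gives x = 60.1 − 0.57(5)² + 0.0341(9200) − 1.8(47.1) = 60.1 − 14.25 + 313.72 − 84.78 = 274.79.
∂x/∂P = −2·0.57·P = -5.7, so E_p = -5.7·(5/274.79) ≈ -0.10.
|E_p| < 1: demand is inelastic.

-0.10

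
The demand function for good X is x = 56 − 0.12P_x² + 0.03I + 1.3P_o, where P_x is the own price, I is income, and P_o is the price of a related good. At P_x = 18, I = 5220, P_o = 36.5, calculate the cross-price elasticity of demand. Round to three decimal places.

0.215

Evaluating quantity at (P_x, I, P_o) gives x = 56 − 0.12(18)² + 0.03(5220) + 1.3(36.5) = 56 − 38.88 + 156.6 + 47.45 = 221.17.
∂x/∂P_o = +1.3, so E_xy = 1.3·(36.5/221.17) ≈ 0.215.
E_xy > 0: the goods are substitutes.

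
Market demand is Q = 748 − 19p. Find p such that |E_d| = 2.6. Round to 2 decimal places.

28.43

Set −bp/(a − bp) = −2.6 ⇒ bp = 2.6(a − bp) ⇒ bp(1+2.6) = 2.6·a.
p = 2.6·748/(19·3.6) ≈ 28.43.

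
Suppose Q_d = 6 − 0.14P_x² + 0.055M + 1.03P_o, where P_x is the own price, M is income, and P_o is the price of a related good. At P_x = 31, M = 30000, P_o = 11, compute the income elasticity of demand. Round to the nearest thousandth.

1.076

Evaluating quantity at (P_x, M, P_o) gives Q_d = 6 − 0.14(31)² + 0.055(30000) + 1.03(11) = 6 − 134.54 + 1650 + 11.33 = 1532.79.
∂Q_d/∂M = +0.055, so E_I = 0.055·(30000/1532.79) ≈ 1.076.
E_I > 1: normal good (luxury).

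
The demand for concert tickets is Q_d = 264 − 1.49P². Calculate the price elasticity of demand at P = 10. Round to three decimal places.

-2.591

At P = 10, Q_d = 115.
dQ_d/dP = −2·1.49·P = −29.8.
Point elasticity E = (dQ_d/dP)·(P/Q_d) = -29.8 × 10/115 ≈ -2.591.
|E| > 1, so demand is elastic at this price.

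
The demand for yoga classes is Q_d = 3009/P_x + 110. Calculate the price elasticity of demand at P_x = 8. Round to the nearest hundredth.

At P_x = 8, Q_d = 486.125.
dQ_d/dP_x = −3009/P_x² = −47.0156.
Point elasticity E = (dQ_d/dP_x)·(P_x/Q_d) = -47.0156 × 8/486.125 ≈ -0.77.
|E| < 1, so demand is inelastic at this price.

-0.77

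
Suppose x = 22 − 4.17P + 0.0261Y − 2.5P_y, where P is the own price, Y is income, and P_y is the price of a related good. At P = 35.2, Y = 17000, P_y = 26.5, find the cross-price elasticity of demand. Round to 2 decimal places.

First evaluate x: 22 − 4.17(35.2) + 0.0261(17000) − 2.5(26.5) = 22 − 146.784 + 443.7 − 66.25 = 252.666.
∂x/∂P_y = −2.5, so E_xy = -2.5·(26.5/252.666) ≈ -0.26.
E_xy < 0: the goods are complements.

-0.26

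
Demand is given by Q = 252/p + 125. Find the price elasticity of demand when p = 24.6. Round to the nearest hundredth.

-0.08

At p = 24.6, Q = 135.2439.
dQ/dp = −252/p² = −0.4164.
Point elasticity E = (dQ/dp)·(p/Q) = -0.4164 × 24.6/135.2439 ≈ -0.08.
|E| < 1, so demand is inelastic at this price.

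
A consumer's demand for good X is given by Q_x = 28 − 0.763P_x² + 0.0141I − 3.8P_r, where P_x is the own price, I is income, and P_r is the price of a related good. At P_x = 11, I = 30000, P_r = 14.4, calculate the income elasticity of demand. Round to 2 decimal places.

1.39

At the given point, Q_x = 28 − 0.763(11)² + 0.0141(30000) − 3.8(14.4) = 28 − 92.323 + 423 − 54.72 = 303.957.
∂Q_x/∂I = +0.0141, so E_I = 0.0141·(30000/303.957) ≈ 1.39.
E_I > 1: normal good (luxury).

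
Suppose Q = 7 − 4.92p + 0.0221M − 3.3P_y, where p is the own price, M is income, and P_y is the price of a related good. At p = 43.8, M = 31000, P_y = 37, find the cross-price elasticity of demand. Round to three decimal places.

At the given point, Q = 7 − 4.92(43.8) + 0.0221(31000) − 3.3(37) = 7 − 215.496 + 685.1 − 122.1 = 354.504.
∂Q/∂P_y = −3.3, so E_xy = -3.3·(37/354.504) ≈ -0.344.
E_xy < 0: the goods are complements.

-0.344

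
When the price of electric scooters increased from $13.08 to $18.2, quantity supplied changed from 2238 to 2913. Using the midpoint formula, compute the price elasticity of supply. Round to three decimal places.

%Δq = (2913 − 2238)/[(2238 + 2913)/2] = 675/2575.5 ≈ 0.2621.
%Δp = (18.2 − 13.08)/[(13.08 + 18.2)/2] = 5.12/15.64 ≈ 0.3274.
Arc elasticity E = %Δq/%Δp ≈ 0.2621/0.3274 ≈ 0.801.
|E| < 1: supply is inelastic over this range.

0.801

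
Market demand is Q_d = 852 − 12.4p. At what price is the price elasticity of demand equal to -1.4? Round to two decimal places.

Set −bp/(a − bp) = −1.4 ⇒ bp = 1.4(a − bp) ⇒ bp(1+1.4) = 1.4·a.
p = 1.4·852/(12.4·2.4) ≈ 40.08.

40.08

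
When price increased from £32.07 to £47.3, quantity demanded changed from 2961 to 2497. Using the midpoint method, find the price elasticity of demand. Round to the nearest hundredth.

%ΔQ = (2497 − 2961)/[(2961 + 2497)/2] = -464/2729 ≈ -0.1700.
%Δp = (47.3 − 32.07)/[(32.07 + 47.3)/2] = 15.23/39.685 ≈ 0.3838.
Arc elasticity E = %ΔQ/%Δp ≈ -0.1700/0.3838 ≈ -0.44.
|E| < 1: demand is inelastic over this range.

-0.44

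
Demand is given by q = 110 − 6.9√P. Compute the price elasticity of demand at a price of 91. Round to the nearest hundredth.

-0.74

At P = 91, q = 44.1782.
dq/dP = −6.9/(2√P) = −6.9/(2·9.5394).
Point elasticity E = (dq/dP)·(P/q) = -0.3617 × 91/44.1782 ≈ -0.74.
|E| < 1, so demand is inelastic at this price.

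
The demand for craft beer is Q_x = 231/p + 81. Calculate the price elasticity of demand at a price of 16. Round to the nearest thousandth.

At p = 16, Q_x = 95.4375.
dQ_x/dp = −231/p² = −0.9023.
Point elasticity E = (dQ_x/dp)·(p/Q_x) = -0.9023 × 16/95.4375 ≈ -0.151.
|E| < 1, so demand is inelastic at this price.

-0.151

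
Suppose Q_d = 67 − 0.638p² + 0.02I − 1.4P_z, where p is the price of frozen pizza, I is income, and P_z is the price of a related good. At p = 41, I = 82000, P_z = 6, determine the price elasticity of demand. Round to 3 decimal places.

Evaluating quantity at (p, I, P_z) gives Q_d = 67 − 0.638(41)² + 0.02(82000) − 1.4(6) = 67 − 1072.478 + 1640 − 8.4 = 626.122.
∂Q_d/∂p = −2·0.638·p = -52.316, so E_p = -52.316·(41/626.122) ≈ -3.426.
|E_p| > 1: demand is elastic.

-3.426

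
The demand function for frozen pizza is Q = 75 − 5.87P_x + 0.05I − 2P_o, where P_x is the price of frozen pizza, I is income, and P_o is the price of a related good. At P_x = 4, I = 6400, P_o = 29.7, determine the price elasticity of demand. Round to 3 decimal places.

First evaluate Q: 75 − 5.87(4) + 0.05(6400) − 2(29.7) = 75 − 23.48 + 320 − 59.4 = 312.12.
∂Q/∂P_x = −5.87, so E_p = (−5.87)·(4/312.12) ≈ -0.075.
|E_p| < 1: demand is inelastic.

-0.075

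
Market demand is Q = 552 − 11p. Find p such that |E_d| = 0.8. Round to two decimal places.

22.30

Set −bp/(a − bp) = −0.8 ⇒ bp = 0.8(a − bp) ⇒ bp(1+0.8) = 0.8·a.
p = 0.8·552/(11·1.8) ≈ 22.30.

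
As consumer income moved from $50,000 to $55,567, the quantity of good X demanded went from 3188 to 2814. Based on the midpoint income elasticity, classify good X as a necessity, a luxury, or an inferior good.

%ΔQ = (2814 − 3188)/[(3188+2814)/2] = -374/3001 ≈ -0.1246.
%ΔI = (55,567 − 50,000)/[(50,000+55,567)/2] = 5567/52783.5 ≈ 0.1055.
E_I = %ΔQ/%ΔI ≈ -1.182.
E_I < 0: inferior good.

inferior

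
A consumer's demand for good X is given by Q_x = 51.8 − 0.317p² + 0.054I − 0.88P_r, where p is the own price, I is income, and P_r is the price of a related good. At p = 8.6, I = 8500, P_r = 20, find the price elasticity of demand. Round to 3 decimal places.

-0.100

Substituting, Q_x = 51.8 − 0.317(8.6)² + 0.054(8500) − 0.88(20) = 51.8 − 23.4453 + 459 − 17.6 = 469.7547.
∂Q_x/∂p = −2·0.317·p = -5.4524, so E_p = -5.4524·(8.6/469.7547) ≈ -0.100.
|E_p| < 1: demand is inelastic.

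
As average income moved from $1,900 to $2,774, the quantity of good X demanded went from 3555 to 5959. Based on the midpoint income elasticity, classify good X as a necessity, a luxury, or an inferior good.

luxury

%ΔQ = (5959 − 3555)/[(3555+5959)/2] = 2404/4757 ≈ 0.5054.
%ΔI = (2,774 − 1,900)/[(1,900+2,774)/2] = 874/2337 ≈ 0.3740.
E_I = %ΔQ/%ΔI ≈ 1.351.
E_I > 1: normal good (luxury).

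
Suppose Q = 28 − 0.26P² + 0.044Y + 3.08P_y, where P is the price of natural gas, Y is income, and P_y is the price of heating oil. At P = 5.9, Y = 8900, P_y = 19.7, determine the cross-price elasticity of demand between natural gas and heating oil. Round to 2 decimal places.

Q = 28 − 0.26(5.9)² + 0.044(8900) + 3.08(19.7) = 28 − 9.0506 + 391.6 + 60.676 = 471.2254.
∂Q/∂P_y = +3.08, so E_xy = 3.08·(19.7/471.2254) ≈ 0.13.
E_xy > 0: the goods are substitutes.

0.13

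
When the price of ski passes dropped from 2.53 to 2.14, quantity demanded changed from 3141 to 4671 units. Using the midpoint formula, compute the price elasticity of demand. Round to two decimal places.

%ΔQ = (4671 − 3141)/[(3141 + 4671)/2] = 1530/3906 ≈ 0.3917.
%ΔP = (2.14 − 2.53)/[(2.53 + 2.14)/2] = -0.39/2.335 ≈ -0.1670.
Arc elasticity E = %ΔQ/%ΔP ≈ 0.3917/-0.1670 ≈ -2.35.
|E| > 1: demand is elastic over this range.

-2.35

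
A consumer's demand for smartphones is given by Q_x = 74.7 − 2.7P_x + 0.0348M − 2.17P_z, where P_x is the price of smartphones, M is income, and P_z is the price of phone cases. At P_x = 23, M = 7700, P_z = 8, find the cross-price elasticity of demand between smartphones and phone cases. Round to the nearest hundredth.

Q_x = 74.7 − 2.7(23) + 0.0348(7700) − 2.17(8) = 74.7 − 62.1 + 267.96 − 17.36 = 263.2.
∂Q_x/∂P_z = −2.17, so E_xy = -2.17·(8/263.2) ≈ -0.07.
E_xy < 0: the goods are complements.

-0.07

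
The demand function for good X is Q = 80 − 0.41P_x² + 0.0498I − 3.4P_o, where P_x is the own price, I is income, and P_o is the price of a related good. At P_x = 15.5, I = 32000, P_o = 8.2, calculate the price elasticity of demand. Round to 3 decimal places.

First evaluate Q: 80 − 0.41(15.5)² + 0.0498(32000) − 3.4(8.2) = 80 − 98.5025 + 1593.6 − 27.88 = 1547.2175.
∂Q/∂P_x = −2·0.41·P_x = -12.71, so E_p = -12.71·(15.5/1547.2175) ≈ -0.127.
|E_p| < 1: demand is inelastic.

-0.127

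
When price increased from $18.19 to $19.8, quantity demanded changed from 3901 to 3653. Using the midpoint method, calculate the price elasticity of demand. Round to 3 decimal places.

-0.775

%ΔQ = (3653 − 3901)/[(3901 + 3653)/2] = -248/3777 ≈ -0.0657.
%ΔP = (19.8 − 18.19)/[(18.19 + 19.8)/2] = 1.61/18.995 ≈ 0.0848.
Arc elasticity E = %ΔQ/%ΔP ≈ -0.0657/0.0848 ≈ -0.775.
|E| < 1: demand is inelastic over this range.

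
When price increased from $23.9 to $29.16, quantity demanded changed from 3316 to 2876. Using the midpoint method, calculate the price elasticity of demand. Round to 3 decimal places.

-0.717

%Δq = (2876 − 3316)/[(3316 + 2876)/2] = -440/3096 ≈ -0.1421.
%Δp = (29.16 − 23.9)/[(23.9 + 29.16)/2] = 5.26/26.53 ≈ 0.1983.
Arc elasticity E = %Δq/%Δp ≈ -0.1421/0.1983 ≈ -0.717.
|E| < 1: demand is inelastic over this range.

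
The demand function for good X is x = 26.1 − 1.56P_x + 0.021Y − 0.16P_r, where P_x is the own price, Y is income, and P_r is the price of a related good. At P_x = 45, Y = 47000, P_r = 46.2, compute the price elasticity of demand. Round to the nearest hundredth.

-0.08

At the given point, x = 26.1 − 1.56(45) + 0.021(47000) − 0.16(46.2) = 26.1 − 70.2 + 987 − 7.392 = 935.508.
∂x/∂P_x = −1.56, so E_p = (−1.56)·(45/935.508) ≈ -0.08.
|E_p| < 1: demand is inelastic.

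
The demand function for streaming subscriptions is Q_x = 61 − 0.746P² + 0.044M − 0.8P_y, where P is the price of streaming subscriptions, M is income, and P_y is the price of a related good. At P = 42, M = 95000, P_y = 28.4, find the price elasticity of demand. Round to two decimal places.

-0.91

Q_x = 61 − 0.746(42)² + 0.044(95000) − 0.8(28.4) = 61 − 1315.944 + 4180 − 22.72 = 2902.336.
∂Q_x/∂P = −2·0.746·P = -62.664, so E_p = -62.664·(42/2902.336) ≈ -0.91.
|E_p| < 1: demand is inelastic.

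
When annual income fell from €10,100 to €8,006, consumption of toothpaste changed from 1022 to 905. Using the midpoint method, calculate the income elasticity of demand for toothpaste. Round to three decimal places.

0.525

%ΔQ = (905 − 1022)/[(1022+905)/2] = -117/963.5 ≈ -0.1214.
%ΔM = (8,006 − 10,100)/[(10,100+8,006)/2] = -2094/9053 ≈ -0.2313.
E_I = %ΔQ/%ΔM ≈ 0.525.
E_I ∈ (0,1): normal good (necessity).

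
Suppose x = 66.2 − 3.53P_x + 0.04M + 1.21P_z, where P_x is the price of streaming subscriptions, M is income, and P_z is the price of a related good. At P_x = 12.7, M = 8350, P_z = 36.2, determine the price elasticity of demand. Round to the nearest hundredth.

First evaluate x: 66.2 − 3.53(12.7) + 0.04(8350) + 1.21(36.2) = 66.2 − 44.831 + 334 + 43.802 = 399.171.
∂x/∂P_x = −3.53, so E_p = (−3.53)·(12.7/399.171) ≈ -0.11.
|E_p| < 1: demand is inelastic.

-0.11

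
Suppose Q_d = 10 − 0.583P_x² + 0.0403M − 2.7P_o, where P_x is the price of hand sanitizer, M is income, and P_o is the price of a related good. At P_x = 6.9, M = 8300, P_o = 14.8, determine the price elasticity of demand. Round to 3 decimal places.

-0.201

First evaluate Q_d: 10 − 0.583(6.9)² + 0.0403(8300) − 2.7(14.8) = 10 − 27.7566 + 334.49 − 39.96 = 276.7734.
∂Q_d/∂P_x = −2·0.583·P_x = -8.0454, so E_p = -8.0454·(6.9/276.7734) ≈ -0.201.
|E_p| < 1: demand is inelastic.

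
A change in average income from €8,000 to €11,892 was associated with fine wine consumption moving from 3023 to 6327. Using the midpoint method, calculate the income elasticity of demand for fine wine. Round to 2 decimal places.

1.81

%ΔQ = (6327 − 3023)/[(3023+6327)/2] = 3304/4675 ≈ 0.7067.
%ΔI = (11,892 − 8,000)/[(8,000+11,892)/2] = 3892/9946 ≈ 0.3913.
E_I = %ΔQ/%ΔI ≈ 1.81.
E_I > 1: normal good (luxury).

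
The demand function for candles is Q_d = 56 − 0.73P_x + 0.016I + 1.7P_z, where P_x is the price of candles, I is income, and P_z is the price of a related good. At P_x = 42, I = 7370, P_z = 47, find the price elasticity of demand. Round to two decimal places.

Q_d = 56 − 0.73(42) + 0.016(7370) + 1.7(47) = 56 − 30.66 + 117.92 + 79.9 = 223.16.
∂Q_d/∂P_x = −0.73, so E_p = (−0.73)·(42/223.16) ≈ -0.14.
|E_p| < 1: demand is inelastic.

-0.14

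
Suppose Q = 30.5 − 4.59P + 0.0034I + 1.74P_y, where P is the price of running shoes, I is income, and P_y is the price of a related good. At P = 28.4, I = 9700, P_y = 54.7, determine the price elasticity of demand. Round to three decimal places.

-4.606

At the given point, Q = 30.5 − 4.59(28.4) + 0.0034(9700) + 1.74(54.7) = 30.5 − 130.356 + 32.98 + 95.178 = 28.302.
∂Q/∂P = −4.59, so E_p = (−4.59)·(28.4/28.302) ≈ -4.606.
|E_p| > 1: demand is elastic.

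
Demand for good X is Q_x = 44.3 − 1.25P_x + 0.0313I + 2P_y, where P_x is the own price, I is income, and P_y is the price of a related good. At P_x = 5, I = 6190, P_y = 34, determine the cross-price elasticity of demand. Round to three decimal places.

Q_x = 44.3 − 1.25(5) + 0.0313(6190) + 2(34) = 44.3 − 6.25 + 193.747 + 68 = 299.797.
∂Q_x/∂P_y = +2, so E_xy = 2·(34/299.797) ≈ 0.227.
E_xy > 0: the goods are substitutes.

0.227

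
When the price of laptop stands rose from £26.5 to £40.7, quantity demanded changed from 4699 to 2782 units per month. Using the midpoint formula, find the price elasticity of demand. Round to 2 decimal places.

%ΔQ = (2782 − 4699)/[(4699 + 2782)/2] = -1917/3740.5 ≈ -0.5125.
%Δp = (40.7 − 26.5)/[(26.5 + 40.7)/2] = 14.2/33.6 ≈ 0.4226.
Arc elasticity E = %ΔQ/%Δp ≈ -0.5125/0.4226 ≈ -1.21.
|E| > 1: demand is elastic over this range.

-1.21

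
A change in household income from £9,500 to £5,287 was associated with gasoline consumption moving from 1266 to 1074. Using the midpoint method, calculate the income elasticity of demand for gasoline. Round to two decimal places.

%ΔQ = (1074 − 1266)/[(1266+1074)/2] = -192/1170 ≈ -0.1641.
%ΔI = (5,287 − 9,500)/[(9,500+5,287)/2] = -4213/7393.5 ≈ -0.5698.
E_I = %ΔQ/%ΔI ≈ 0.29.
E_I ∈ (0,1): normal good (necessity).

0.29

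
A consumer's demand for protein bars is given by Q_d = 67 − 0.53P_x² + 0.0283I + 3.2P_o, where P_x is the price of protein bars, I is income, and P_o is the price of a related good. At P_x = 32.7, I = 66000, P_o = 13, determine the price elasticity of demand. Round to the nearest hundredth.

First evaluate Q_d: 67 − 0.53(32.7)² + 0.0283(66000) + 3.2(13) = 67 − 566.7237 + 1867.8 + 41.6 = 1409.6763.
∂Q_d/∂P_x = −2·0.53·P_x = -34.662, so E_p = -34.662·(32.7/1409.6763) ≈ -0.80.
|E_p| < 1: demand is inelastic.

-0.80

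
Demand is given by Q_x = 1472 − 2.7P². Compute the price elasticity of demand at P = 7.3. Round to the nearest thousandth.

-0.217

At P = 7.3, Q_x = 1328.117.
dQ_x/dP = −2·2.7·P = −39.42.
Point elasticity E = (dQ_x/dP)·(P/Q_x) = -39.42 × 7.3/1328.117 ≈ -0.217.
|E| < 1, so demand is inelastic at this price.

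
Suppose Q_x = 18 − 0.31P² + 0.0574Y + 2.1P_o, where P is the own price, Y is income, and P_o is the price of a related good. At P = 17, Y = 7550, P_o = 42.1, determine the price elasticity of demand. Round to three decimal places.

-0.398

At the given point, Q_x = 18 − 0.31(17)² + 0.0574(7550) + 2.1(42.1) = 18 − 89.59 + 433.37 + 88.41 = 450.19.
∂Q_x/∂P = −2·0.31·P = -10.54, so E_p = -10.54·(17/450.19) ≈ -0.398.
|E_p| < 1: demand is inelastic.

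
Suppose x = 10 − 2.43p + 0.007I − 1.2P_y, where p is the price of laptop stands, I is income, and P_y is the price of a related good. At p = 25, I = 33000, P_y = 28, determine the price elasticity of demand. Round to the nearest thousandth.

x = 10 − 2.43(25) + 0.007(33000) − 1.2(28) = 10 − 60.75 + 231 − 33.6 = 146.65.
∂x/∂p = −2.43, so E_p = (−2.43)·(25/146.65) ≈ -0.414.
|E_p| < 1: demand is inelastic.

-0.414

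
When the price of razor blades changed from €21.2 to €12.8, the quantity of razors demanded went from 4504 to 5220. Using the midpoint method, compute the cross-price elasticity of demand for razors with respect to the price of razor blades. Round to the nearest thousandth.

-0.298

%ΔQ_x = (5220 − 4504)/[(4504+5220)/2] = 716/4862 ≈ 0.1473.
%ΔP_y = (12.8 − 21.2)/[(21.2+12.8)/2] ≈ -0.4941.
E_xy = 0.1473/-0.4941 ≈ -0.298.
E_xy < 0, so razors and razor blades are complements.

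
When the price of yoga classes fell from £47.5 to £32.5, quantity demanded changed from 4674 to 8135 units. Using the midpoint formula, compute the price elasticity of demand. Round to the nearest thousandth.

%ΔQ = (8135 − 4674)/[(4674 + 8135)/2] = 3461/6404.5 ≈ 0.5404.
%Δp = (32.5 − 47.5)/[(47.5 + 32.5)/2] = -15/40 ≈ -0.3750.
Arc elasticity E = %ΔQ/%Δp ≈ 0.5404/-0.3750 ≈ -1.441.
|E| > 1: demand is elastic over this range.

-1.441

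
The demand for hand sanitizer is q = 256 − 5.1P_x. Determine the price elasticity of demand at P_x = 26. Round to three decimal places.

At P_x = 26, q = 123.4.
dq/dP_x = −5.1.
Point elasticity E = (dq/dP_x)·(P_x/q) = -5.1 × 26/123.4 ≈ -1.075.
|E| > 1, so demand is elastic at this price.

-1.075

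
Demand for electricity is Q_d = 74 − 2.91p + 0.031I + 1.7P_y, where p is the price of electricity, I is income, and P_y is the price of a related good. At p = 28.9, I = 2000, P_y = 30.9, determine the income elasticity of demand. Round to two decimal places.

0.59

First evaluate Q_d: 74 − 2.91(28.9) + 0.031(2000) + 1.7(30.9) = 74 − 84.099 + 62 + 52.53 = 104.431.
∂Q_d/∂I = +0.031, so E_I = 0.031·(2000/104.431) ≈ 0.59.
E_I ∈ (0,1): normal good (necessity).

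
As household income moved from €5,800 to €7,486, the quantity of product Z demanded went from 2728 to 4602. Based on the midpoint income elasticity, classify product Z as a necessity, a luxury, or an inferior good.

luxury

%ΔQ = (4602 − 2728)/[(2728+4602)/2] = 1874/3665 ≈ 0.5113.
%ΔM = (7,486 − 5,800)/[(5,800+7,486)/2] = 1686/6643 ≈ 0.2538.
E_I = %ΔQ/%ΔM ≈ 2.015.
E_I > 1: normal good (luxury).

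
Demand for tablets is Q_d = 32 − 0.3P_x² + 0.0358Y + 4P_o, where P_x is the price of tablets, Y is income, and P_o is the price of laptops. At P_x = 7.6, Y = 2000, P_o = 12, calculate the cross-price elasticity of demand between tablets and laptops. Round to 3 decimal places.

0.357

At the given point, Q_d = 32 − 0.3(7.6)² + 0.0358(2000) + 4(12) = 32 − 17.328 + 71.6 + 48 = 134.272.
∂Q_d/∂P_o = +4, so E_xy = 4·(12/134.272) ≈ 0.357.
E_xy > 0: the goods are substitutes.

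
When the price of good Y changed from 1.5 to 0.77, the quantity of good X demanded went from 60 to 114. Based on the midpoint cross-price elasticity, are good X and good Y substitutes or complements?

complements

%ΔQ_x = (114 − 60)/[(60+114)/2] = 54/87 ≈ 0.6207.
%ΔP_y = (0.77 − 1.5)/[(1.5+0.77)/2] ≈ -0.6432.
E_xy = 0.6207/-0.6432 ≈ -0.965.
E_xy < 0, so the goods are complements.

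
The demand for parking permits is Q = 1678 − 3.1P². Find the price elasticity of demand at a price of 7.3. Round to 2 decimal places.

-0.22

At P = 7.3, Q = 1512.801.
dQ/dP = −2·3.1·P = −45.26.
Point elasticity E = (dQ/dP)·(P/Q) = -45.26 × 7.3/1512.801 ≈ -0.22.
|E| < 1, so demand is inelastic at this price.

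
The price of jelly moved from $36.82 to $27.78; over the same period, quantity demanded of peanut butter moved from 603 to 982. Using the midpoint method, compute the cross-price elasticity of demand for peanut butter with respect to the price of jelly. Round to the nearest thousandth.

-1.709

%ΔQ_x = (982 − 603)/[(603+982)/2] = 379/792.5 ≈ 0.4782.
%ΔP_y = (27.78 − 36.82)/[(36.82+27.78)/2] ≈ -0.2799.
E_xy = 0.4782/-0.2799 ≈ -1.709.
E_xy < 0, so peanut butter and jelly are complements.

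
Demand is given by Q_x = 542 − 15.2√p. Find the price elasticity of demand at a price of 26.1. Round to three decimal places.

At p = 26.1, Q_x = 464.346.
dQ_x/dp = −15.2/(2√p) = −15.2/(2·5.1088).
Point elasticity E = (dQ_x/dp)·(p/Q_x) = -1.4876 × 26.1/464.346 ≈ -0.084.
|E| < 1, so demand is inelastic at this price.

-0.084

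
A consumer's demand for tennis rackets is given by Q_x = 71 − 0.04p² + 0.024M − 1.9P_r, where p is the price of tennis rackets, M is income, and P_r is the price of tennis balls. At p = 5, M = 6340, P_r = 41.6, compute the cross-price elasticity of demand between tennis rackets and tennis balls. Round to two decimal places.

-0.55

First evaluate Q_x: 71 − 0.04(5)² + 0.024(6340) − 1.9(41.6) = 71 − 1 + 152.16 − 79.04 = 143.12.
∂Q_x/∂P_r = −1.9, so E_xy = -1.9·(41.6/143.12) ≈ -0.55.
E_xy < 0: the goods are complements.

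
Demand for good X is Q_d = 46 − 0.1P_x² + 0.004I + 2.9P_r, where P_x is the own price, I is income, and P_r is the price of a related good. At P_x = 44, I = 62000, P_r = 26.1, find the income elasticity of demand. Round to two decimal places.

1.41

Q_d = 46 − 0.1(44)² + 0.004(62000) + 2.9(26.1) = 46 − 193.6 + 248 + 75.69 = 176.09.
∂Q_d/∂I = +0.004, so E_I = 0.004·(62000/176.09) ≈ 1.41.
E_I > 1: normal good (luxury).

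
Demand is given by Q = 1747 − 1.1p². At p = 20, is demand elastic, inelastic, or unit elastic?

inelastic

At p = 20, Q = 1307.
dQ/dp = −2·1.1·p = −44.
Point elasticity E = (dQ/dp)·(p/Q) = -44 × 20/1307 ≈ -0.673.
|E| ≈ 0.673 < 1, so demand is inelastic.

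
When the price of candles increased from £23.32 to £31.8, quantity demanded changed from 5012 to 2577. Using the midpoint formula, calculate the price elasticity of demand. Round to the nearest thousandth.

-2.086

%Δq = (2577 − 5012)/[(5012 + 2577)/2] = -2435/3794.5 ≈ -0.6417.
%ΔP = (31.8 − 23.32)/[(23.32 + 31.8)/2] = 8.48/27.56 ≈ 0.3077.
Arc elasticity E = %Δq/%ΔP ≈ -0.6417/0.3077 ≈ -2.086.
|E| > 1: demand is elastic over this range.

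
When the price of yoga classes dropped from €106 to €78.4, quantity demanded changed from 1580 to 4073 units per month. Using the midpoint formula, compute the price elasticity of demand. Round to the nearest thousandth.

%Δq = (4073 − 1580)/[(1580 + 4073)/2] = 2493/2826.5 ≈ 0.8820.
%ΔP = (78.4 − 106)/[(106 + 78.4)/2] = -27.6/92.2 ≈ -0.2993.
Arc elasticity E = %Δq/%ΔP ≈ 0.8820/-0.2993 ≈ -2.946.
|E| > 1: demand is elastic over this range.

-2.946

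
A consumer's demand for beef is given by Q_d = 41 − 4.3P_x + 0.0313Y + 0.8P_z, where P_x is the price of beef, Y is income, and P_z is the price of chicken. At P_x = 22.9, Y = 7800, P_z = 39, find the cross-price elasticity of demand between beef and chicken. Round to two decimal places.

Substituting, Q_d = 41 − 4.3(22.9) + 0.0313(7800) + 0.8(39) = 41 − 98.47 + 244.14 + 31.2 = 217.87.
∂Q_d/∂P_z = +0.8, so E_xy = 0.8·(39/217.87) ≈ 0.14.
E_xy > 0: the goods are substitutes.

0.14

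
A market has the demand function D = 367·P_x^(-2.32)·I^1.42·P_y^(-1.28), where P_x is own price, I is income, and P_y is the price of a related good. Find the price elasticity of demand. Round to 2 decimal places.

For a Cobb–Douglas (constant-elasticity) form D = A·P_x^α·…, the elasticity with respect to P_x equals the exponent α at every point.
Here the exponent on P_x is -2.32, so the price elasticity of demand is -2.32.

-2.32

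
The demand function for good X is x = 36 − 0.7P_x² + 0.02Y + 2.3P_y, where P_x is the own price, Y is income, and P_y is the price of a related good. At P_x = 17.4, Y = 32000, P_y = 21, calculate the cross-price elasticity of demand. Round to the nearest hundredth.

0.09

Evaluating quantity at (P_x, Y, P_y) gives x = 36 − 0.7(17.4)² + 0.02(32000) + 2.3(21) = 36 − 211.932 + 640 + 48.3 = 512.368.
∂x/∂P_y = +2.3, so E_xy = 2.3·(21/512.368) ≈ 0.09.
E_xy > 0: the goods are substitutes.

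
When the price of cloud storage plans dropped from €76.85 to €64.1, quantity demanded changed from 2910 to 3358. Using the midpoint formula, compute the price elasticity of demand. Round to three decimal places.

-0.790

%ΔQ = (3358 − 2910)/[(2910 + 3358)/2] = 448/3134 ≈ 0.1429.
%ΔP = (64.1 − 76.85)/[(76.85 + 64.1)/2] = -12.75/70.475 ≈ -0.1809.
Arc elasticity E = %ΔQ/%ΔP ≈ 0.1429/-0.1809 ≈ -0.790.
|E| < 1: demand is inelastic over this range.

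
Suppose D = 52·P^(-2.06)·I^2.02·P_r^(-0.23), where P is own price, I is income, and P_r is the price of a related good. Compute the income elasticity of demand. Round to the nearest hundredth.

2.02

For a Cobb–Douglas (constant-elasticity) form D = A·I^α·…, the elasticity with respect to I equals the exponent α at every point.
Here the exponent on I is 2.02, so the income elasticity of demand is 2.02.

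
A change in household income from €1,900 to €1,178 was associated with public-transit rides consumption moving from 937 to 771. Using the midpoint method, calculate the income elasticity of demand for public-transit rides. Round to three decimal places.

%ΔQ = (771 − 937)/[(937+771)/2] = -166/854 ≈ -0.1944.
%ΔI = (1,178 − 1,900)/[(1,900+1,178)/2] = -722/1539 ≈ -0.4691.
E_I = %ΔQ/%ΔI ≈ 0.414.
E_I ∈ (0,1): normal good (necessity).

0.414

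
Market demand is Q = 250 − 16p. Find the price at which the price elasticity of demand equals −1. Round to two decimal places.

7.81

For linear demand Q = a − bp, E = −bp/(a − bp). |E| = 1 ⇒ bp = a − bp ⇒ p = a/(2b).
p = 250/(2·16) ≈ 7.81.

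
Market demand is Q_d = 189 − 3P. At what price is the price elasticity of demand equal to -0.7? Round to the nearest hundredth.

25.94

Set −bP/(a − bP) = −0.7 ⇒ bP = 0.7(a − bP) ⇒ bP(1+0.7) = 0.7·a.
P = 0.7·189/(3·1.7) ≈ 25.94.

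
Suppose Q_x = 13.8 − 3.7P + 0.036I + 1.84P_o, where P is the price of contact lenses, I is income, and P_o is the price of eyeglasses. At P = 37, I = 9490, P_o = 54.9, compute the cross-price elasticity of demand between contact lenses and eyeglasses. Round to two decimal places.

0.32

First evaluate Q_x: 13.8 − 3.7(37) + 0.036(9490) + 1.84(54.9) = 13.8 − 136.9 + 341.64 + 101.016 = 319.556.
∂Q_x/∂P_o = +1.84, so E_xy = 1.84·(54.9/319.556) ≈ 0.32.
E_xy > 0: the goods are substitutes.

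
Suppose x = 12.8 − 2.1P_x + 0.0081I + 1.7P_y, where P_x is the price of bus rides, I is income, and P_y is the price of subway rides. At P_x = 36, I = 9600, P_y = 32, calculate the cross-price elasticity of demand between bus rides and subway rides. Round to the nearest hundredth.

At the given point, x = 12.8 − 2.1(36) + 0.0081(9600) + 1.7(32) = 12.8 − 75.6 + 77.76 + 54.4 = 69.36.
∂x/∂P_y = +1.7, so E_xy = 1.7·(32/69.36) ≈ 0.78.
E_xy > 0: the goods are substitutes.

0.78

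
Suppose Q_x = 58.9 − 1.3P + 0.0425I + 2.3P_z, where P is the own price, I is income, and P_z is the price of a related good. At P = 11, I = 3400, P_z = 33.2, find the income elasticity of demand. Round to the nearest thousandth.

0.544

At the given point, Q_x = 58.9 − 1.3(11) + 0.0425(3400) + 2.3(33.2) = 58.9 − 14.3 + 144.5 + 76.36 = 265.46.
∂Q_x/∂I = +0.0425, so E_I = 0.0425·(3400/265.46) ≈ 0.544.
E_I ∈ (0,1): normal good (necessity).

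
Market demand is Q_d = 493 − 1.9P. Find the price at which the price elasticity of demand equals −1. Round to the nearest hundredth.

For linear demand Q_d = a − bP, E = −bP/(a − bP). |E| = 1 ⇒ bP = a − bP ⇒ P = a/(2b).
P = 493/(2·1.9) ≈ 129.74.

129.74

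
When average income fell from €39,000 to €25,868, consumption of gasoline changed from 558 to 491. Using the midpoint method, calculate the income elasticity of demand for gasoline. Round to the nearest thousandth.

%ΔQ = (491 − 558)/[(558+491)/2] = -67/524.5 ≈ -0.1277.
%ΔI = (25,868 − 39,000)/[(39,000+25,868)/2] = -13132/32434 ≈ -0.4049.
E_I = %ΔQ/%ΔI ≈ 0.315.
E_I ∈ (0,1): normal good (necessity).

0.315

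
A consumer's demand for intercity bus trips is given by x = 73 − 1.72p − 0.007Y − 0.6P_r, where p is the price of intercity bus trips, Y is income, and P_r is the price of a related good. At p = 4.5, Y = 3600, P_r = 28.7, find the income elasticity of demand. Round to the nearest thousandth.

-1.103

Substituting, x = 73 − 1.72(4.5) − 0.007(3600) − 0.6(28.7) = 73 − 7.74 − 25.2 − 17.22 = 22.84.
∂x/∂Y = −0.007, so E_I = -0.007·(3600/22.84) ≈ -1.103.
E_I < 0: inferior good.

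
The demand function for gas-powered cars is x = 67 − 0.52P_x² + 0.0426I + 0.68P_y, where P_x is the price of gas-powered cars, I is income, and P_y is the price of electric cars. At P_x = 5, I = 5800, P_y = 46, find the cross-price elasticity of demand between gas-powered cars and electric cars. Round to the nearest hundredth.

0.09

First evaluate x: 67 − 0.52(5)² + 0.0426(5800) + 0.68(46) = 67 − 13 + 247.08 + 31.28 = 332.36.
∂x/∂P_y = +0.68, so E_xy = 0.68·(46/332.36) ≈ 0.09.
E_xy > 0: the goods are substitutes.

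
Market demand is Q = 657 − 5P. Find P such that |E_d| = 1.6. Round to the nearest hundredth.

Set −bP/(a − bP) = −1.6 ⇒ bP = 1.6(a − bP) ⇒ bP(1+1.6) = 1.6·a.
P = 1.6·657/(5·2.6) ≈ 80.86.

80.86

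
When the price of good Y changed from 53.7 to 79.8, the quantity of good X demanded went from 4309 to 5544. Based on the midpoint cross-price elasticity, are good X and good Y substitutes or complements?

substitutes

%ΔQ_x = (5544 − 4309)/[(4309+5544)/2] = 1235/4926.5 ≈ 0.2507.
%ΔP_y = (79.8 − 53.7)/[(53.7+79.8)/2] ≈ 0.3910.
E_xy = 0.2507/0.3910 ≈ 0.641.
E_xy > 0, so the goods are substitutes.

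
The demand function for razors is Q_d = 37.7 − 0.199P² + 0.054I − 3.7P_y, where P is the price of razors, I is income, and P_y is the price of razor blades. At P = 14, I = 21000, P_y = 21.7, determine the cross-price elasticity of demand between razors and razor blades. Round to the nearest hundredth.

-0.08

Substituting, Q_d = 37.7 − 0.199(14)² + 0.054(21000) − 3.7(21.7) = 37.7 − 39.004 + 1134 − 80.29 = 1052.406.
∂Q_d/∂P_y = −3.7, so E_xy = -3.7·(21.7/1052.406) ≈ -0.08.
E_xy < 0: the goods are complements.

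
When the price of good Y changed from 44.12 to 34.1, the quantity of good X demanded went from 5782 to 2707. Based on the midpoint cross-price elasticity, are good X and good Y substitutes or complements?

%ΔQ_x = (2707 − 5782)/[(5782+2707)/2] = -3075/4244.5 ≈ -0.7245.
%ΔP_y = (34.1 − 44.12)/[(44.12+34.1)/2] ≈ -0.2562.
E_xy = -0.7245/-0.2562 ≈ 2.828.
E_xy > 0, so the goods are substitutes.

substitutes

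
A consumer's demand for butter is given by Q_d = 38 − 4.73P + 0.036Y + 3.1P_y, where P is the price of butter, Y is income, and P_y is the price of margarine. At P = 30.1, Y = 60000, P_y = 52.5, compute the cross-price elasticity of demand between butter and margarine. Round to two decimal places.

0.07

Substituting, Q_d = 38 − 4.73(30.1) + 0.036(60000) + 3.1(52.5) = 38 − 142.373 + 2160 + 162.75 = 2218.377.
∂Q_d/∂P_y = +3.1, so E_xy = 3.1·(52.5/2218.377) ≈ 0.07.
E_xy > 0: the goods are substitutes.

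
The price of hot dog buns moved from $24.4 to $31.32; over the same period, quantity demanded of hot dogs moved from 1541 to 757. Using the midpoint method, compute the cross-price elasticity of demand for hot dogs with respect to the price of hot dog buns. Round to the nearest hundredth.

%ΔQ_x = (757 − 1541)/[(1541+757)/2] = -784/1149 ≈ -0.6823.
%ΔP_y = (31.32 − 24.4)/[(24.4+31.32)/2] ≈ 0.2484.
E_xy = -0.6823/0.2484 ≈ -2.75.
E_xy < 0, so hot dogs and hot dog buns are complements.

-2.75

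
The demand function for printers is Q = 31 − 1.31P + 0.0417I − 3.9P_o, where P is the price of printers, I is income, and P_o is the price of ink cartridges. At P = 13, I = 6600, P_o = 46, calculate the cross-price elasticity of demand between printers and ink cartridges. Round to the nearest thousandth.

Substituting, Q = 31 − 1.31(13) + 0.0417(6600) − 3.9(46) = 31 − 17.03 + 275.22 − 179.4 = 109.79.
∂Q/∂P_o = −3.9, so E_xy = -3.9·(46/109.79) ≈ -1.634.
E_xy < 0: the goods are complements.

-1.634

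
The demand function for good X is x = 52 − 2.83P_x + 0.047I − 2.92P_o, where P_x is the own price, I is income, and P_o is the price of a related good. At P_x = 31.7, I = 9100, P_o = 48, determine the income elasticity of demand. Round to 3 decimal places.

First evaluate x: 52 − 2.83(31.7) + 0.047(9100) − 2.92(48) = 52 − 89.711 + 427.7 − 140.16 = 249.829.
∂x/∂I = +0.047, so E_I = 0.047·(9100/249.829) ≈ 1.712.
E_I > 1: normal good (luxury).

1.712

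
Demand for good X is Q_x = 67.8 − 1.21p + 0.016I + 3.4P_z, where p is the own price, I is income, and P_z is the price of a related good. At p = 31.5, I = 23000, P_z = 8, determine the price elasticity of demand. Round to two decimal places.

Evaluating quantity at (p, I, P_z) gives Q_x = 67.8 − 1.21(31.5) + 0.016(23000) + 3.4(8) = 67.8 − 38.115 + 368 + 27.2 = 424.885.
∂Q_x/∂p = −1.21, so E_p = (−1.21)·(31.5/424.885) ≈ -0.09.
|E_p| < 1: demand is inelastic.

-0.09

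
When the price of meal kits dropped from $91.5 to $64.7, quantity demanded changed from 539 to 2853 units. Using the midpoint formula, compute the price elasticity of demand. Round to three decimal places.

-3.976

%Δq = (2853 − 539)/[(539 + 2853)/2] = 2314/1696 ≈ 1.3644.
%ΔP = (64.7 − 91.5)/[(91.5 + 64.7)/2] = -26.8/78.1 ≈ -0.3431.
Arc elasticity E = %Δq/%ΔP ≈ 1.3644/-0.3431 ≈ -3.976.
|E| > 1: demand is elastic over this range.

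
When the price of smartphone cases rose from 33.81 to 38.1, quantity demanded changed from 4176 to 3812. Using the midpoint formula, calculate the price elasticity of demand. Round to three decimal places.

%ΔQ = (3812 − 4176)/[(4176 + 3812)/2] = -364/3994 ≈ -0.0911.
%Δp = (38.1 − 33.81)/[(33.81 + 38.1)/2] = 4.29/35.955 ≈ 0.1193.
Arc elasticity E = %ΔQ/%Δp ≈ -0.0911/0.1193 ≈ -0.764.
|E| < 1: demand is inelastic over this range.

-0.764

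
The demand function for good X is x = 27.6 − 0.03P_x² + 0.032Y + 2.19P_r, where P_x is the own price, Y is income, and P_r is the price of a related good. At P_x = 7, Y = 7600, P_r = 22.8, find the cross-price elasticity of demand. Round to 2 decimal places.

x = 27.6 − 0.03(7)² + 0.032(7600) + 2.19(22.8) = 27.6 − 1.47 + 243.2 + 49.932 = 319.262.
∂x/∂P_r = +2.19, so E_xy = 2.19·(22.8/319.262) ≈ 0.16.
E_xy > 0: the goods are substitutes.

0.16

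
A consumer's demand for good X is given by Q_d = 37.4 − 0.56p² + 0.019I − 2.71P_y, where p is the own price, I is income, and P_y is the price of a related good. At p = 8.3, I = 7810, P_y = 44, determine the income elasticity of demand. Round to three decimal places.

Evaluating quantity at (p, I, P_y) gives Q_d = 37.4 − 0.56(8.3)² + 0.019(7810) − 2.71(44) = 37.4 − 38.5784 + 148.39 − 119.24 = 27.9716.
∂Q_d/∂I = +0.019, so E_I = 0.019·(7810/27.9716) ≈ 5.305.
E_I > 1: normal good (luxury).

5.305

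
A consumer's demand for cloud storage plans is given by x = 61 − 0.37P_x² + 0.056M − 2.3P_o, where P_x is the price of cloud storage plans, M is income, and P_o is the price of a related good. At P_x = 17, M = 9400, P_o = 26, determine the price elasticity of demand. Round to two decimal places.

-0.51

Evaluating quantity at (P_x, M, P_o) gives x = 61 − 0.37(17)² + 0.056(9400) − 2.3(26) = 61 − 106.93 + 526.4 − 59.8 = 420.67.
∂x/∂P_x = −2·0.37·P_x = -12.58, so E_p = -12.58·(17/420.67) ≈ -0.51.
|E_p| < 1: demand is inelastic.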